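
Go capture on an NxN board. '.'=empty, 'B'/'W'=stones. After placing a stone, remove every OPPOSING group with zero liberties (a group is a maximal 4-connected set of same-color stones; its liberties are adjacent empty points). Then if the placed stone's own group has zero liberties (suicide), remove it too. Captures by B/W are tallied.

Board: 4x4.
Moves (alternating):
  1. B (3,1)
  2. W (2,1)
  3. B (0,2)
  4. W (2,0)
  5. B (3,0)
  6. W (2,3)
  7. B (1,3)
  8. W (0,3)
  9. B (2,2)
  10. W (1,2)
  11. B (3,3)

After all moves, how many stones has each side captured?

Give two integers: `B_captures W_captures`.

Move 1: B@(3,1) -> caps B=0 W=0
Move 2: W@(2,1) -> caps B=0 W=0
Move 3: B@(0,2) -> caps B=0 W=0
Move 4: W@(2,0) -> caps B=0 W=0
Move 5: B@(3,0) -> caps B=0 W=0
Move 6: W@(2,3) -> caps B=0 W=0
Move 7: B@(1,3) -> caps B=0 W=0
Move 8: W@(0,3) -> caps B=0 W=0
Move 9: B@(2,2) -> caps B=0 W=0
Move 10: W@(1,2) -> caps B=0 W=0
Move 11: B@(3,3) -> caps B=1 W=0

Answer: 1 0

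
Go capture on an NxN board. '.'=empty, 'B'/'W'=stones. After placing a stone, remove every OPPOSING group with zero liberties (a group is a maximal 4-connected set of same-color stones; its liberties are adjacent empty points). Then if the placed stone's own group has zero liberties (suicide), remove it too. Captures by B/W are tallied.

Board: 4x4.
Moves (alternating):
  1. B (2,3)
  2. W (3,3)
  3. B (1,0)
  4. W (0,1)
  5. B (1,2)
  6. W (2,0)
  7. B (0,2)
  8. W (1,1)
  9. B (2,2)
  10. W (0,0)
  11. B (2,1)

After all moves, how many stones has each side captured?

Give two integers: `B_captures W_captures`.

Answer: 0 1

Derivation:
Move 1: B@(2,3) -> caps B=0 W=0
Move 2: W@(3,3) -> caps B=0 W=0
Move 3: B@(1,0) -> caps B=0 W=0
Move 4: W@(0,1) -> caps B=0 W=0
Move 5: B@(1,2) -> caps B=0 W=0
Move 6: W@(2,0) -> caps B=0 W=0
Move 7: B@(0,2) -> caps B=0 W=0
Move 8: W@(1,1) -> caps B=0 W=0
Move 9: B@(2,2) -> caps B=0 W=0
Move 10: W@(0,0) -> caps B=0 W=1
Move 11: B@(2,1) -> caps B=0 W=1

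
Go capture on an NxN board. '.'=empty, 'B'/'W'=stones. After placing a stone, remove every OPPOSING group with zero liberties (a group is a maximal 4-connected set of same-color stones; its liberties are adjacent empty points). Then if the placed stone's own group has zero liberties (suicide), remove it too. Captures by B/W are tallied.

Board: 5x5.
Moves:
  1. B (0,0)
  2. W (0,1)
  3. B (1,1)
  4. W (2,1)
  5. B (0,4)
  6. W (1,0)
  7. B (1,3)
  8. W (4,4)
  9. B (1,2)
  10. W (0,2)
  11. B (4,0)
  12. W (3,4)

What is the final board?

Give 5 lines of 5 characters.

Move 1: B@(0,0) -> caps B=0 W=0
Move 2: W@(0,1) -> caps B=0 W=0
Move 3: B@(1,1) -> caps B=0 W=0
Move 4: W@(2,1) -> caps B=0 W=0
Move 5: B@(0,4) -> caps B=0 W=0
Move 6: W@(1,0) -> caps B=0 W=1
Move 7: B@(1,3) -> caps B=0 W=1
Move 8: W@(4,4) -> caps B=0 W=1
Move 9: B@(1,2) -> caps B=0 W=1
Move 10: W@(0,2) -> caps B=0 W=1
Move 11: B@(4,0) -> caps B=0 W=1
Move 12: W@(3,4) -> caps B=0 W=1

Answer: .WW.B
WBBB.
.W...
....W
B...W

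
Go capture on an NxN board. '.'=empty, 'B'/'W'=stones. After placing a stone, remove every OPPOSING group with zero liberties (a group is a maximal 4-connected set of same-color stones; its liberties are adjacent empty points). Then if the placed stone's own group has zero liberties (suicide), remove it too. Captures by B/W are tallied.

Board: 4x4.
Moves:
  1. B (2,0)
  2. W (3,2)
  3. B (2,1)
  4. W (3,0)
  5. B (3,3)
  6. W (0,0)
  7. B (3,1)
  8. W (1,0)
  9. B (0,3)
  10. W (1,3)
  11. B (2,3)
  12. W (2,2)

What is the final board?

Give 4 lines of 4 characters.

Answer: W..B
W..W
BBW.
.BW.

Derivation:
Move 1: B@(2,0) -> caps B=0 W=0
Move 2: W@(3,2) -> caps B=0 W=0
Move 3: B@(2,1) -> caps B=0 W=0
Move 4: W@(3,0) -> caps B=0 W=0
Move 5: B@(3,3) -> caps B=0 W=0
Move 6: W@(0,0) -> caps B=0 W=0
Move 7: B@(3,1) -> caps B=1 W=0
Move 8: W@(1,0) -> caps B=1 W=0
Move 9: B@(0,3) -> caps B=1 W=0
Move 10: W@(1,3) -> caps B=1 W=0
Move 11: B@(2,3) -> caps B=1 W=0
Move 12: W@(2,2) -> caps B=1 W=2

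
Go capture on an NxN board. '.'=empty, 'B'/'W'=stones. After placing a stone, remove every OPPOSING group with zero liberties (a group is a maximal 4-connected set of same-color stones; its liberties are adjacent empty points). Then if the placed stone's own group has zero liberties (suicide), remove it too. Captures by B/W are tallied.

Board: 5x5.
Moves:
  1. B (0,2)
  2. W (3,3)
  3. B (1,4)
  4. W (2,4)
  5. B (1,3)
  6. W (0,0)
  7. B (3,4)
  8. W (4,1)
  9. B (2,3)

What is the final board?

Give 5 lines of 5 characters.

Answer: W.B..
...BB
...B.
...WB
.W...

Derivation:
Move 1: B@(0,2) -> caps B=0 W=0
Move 2: W@(3,3) -> caps B=0 W=0
Move 3: B@(1,4) -> caps B=0 W=0
Move 4: W@(2,4) -> caps B=0 W=0
Move 5: B@(1,3) -> caps B=0 W=0
Move 6: W@(0,0) -> caps B=0 W=0
Move 7: B@(3,4) -> caps B=0 W=0
Move 8: W@(4,1) -> caps B=0 W=0
Move 9: B@(2,3) -> caps B=1 W=0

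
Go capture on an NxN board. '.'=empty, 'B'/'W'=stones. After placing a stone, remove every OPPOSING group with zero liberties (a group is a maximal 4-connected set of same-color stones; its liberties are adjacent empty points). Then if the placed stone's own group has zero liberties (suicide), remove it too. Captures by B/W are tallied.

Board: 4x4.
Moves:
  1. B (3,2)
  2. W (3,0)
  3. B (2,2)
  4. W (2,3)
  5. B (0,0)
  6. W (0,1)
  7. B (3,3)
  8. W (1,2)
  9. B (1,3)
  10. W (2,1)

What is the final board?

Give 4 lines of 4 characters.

Move 1: B@(3,2) -> caps B=0 W=0
Move 2: W@(3,0) -> caps B=0 W=0
Move 3: B@(2,2) -> caps B=0 W=0
Move 4: W@(2,3) -> caps B=0 W=0
Move 5: B@(0,0) -> caps B=0 W=0
Move 6: W@(0,1) -> caps B=0 W=0
Move 7: B@(3,3) -> caps B=0 W=0
Move 8: W@(1,2) -> caps B=0 W=0
Move 9: B@(1,3) -> caps B=1 W=0
Move 10: W@(2,1) -> caps B=1 W=0

Answer: BW..
..WB
.WB.
W.BB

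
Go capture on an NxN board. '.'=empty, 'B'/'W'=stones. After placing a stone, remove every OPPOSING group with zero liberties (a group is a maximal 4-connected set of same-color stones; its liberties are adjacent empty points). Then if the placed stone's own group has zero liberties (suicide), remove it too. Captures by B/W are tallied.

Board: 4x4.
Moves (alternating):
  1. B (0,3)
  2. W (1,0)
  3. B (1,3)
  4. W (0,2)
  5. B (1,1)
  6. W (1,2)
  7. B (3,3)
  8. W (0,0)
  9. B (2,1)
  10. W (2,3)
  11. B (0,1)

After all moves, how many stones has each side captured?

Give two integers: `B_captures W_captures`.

Move 1: B@(0,3) -> caps B=0 W=0
Move 2: W@(1,0) -> caps B=0 W=0
Move 3: B@(1,3) -> caps B=0 W=0
Move 4: W@(0,2) -> caps B=0 W=0
Move 5: B@(1,1) -> caps B=0 W=0
Move 6: W@(1,2) -> caps B=0 W=0
Move 7: B@(3,3) -> caps B=0 W=0
Move 8: W@(0,0) -> caps B=0 W=0
Move 9: B@(2,1) -> caps B=0 W=0
Move 10: W@(2,3) -> caps B=0 W=2
Move 11: B@(0,1) -> caps B=0 W=2

Answer: 0 2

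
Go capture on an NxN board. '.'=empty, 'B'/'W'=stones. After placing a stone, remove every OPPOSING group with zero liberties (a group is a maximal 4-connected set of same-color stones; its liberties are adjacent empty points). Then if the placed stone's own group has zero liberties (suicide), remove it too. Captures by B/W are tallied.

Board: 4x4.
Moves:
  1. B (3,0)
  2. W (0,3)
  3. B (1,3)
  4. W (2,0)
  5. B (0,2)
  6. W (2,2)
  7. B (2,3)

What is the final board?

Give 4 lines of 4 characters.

Answer: ..B.
...B
W.WB
B...

Derivation:
Move 1: B@(3,0) -> caps B=0 W=0
Move 2: W@(0,3) -> caps B=0 W=0
Move 3: B@(1,3) -> caps B=0 W=0
Move 4: W@(2,0) -> caps B=0 W=0
Move 5: B@(0,2) -> caps B=1 W=0
Move 6: W@(2,2) -> caps B=1 W=0
Move 7: B@(2,3) -> caps B=1 W=0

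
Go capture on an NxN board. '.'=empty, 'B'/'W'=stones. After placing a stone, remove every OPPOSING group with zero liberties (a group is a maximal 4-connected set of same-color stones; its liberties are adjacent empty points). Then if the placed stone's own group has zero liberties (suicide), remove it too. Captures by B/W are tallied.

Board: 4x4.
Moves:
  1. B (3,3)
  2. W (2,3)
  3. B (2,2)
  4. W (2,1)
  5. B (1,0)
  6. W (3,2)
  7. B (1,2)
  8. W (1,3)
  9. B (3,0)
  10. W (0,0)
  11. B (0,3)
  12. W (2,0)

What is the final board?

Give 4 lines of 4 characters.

Answer: W..B
B.BW
WWBW
B.W.

Derivation:
Move 1: B@(3,3) -> caps B=0 W=0
Move 2: W@(2,3) -> caps B=0 W=0
Move 3: B@(2,2) -> caps B=0 W=0
Move 4: W@(2,1) -> caps B=0 W=0
Move 5: B@(1,0) -> caps B=0 W=0
Move 6: W@(3,2) -> caps B=0 W=1
Move 7: B@(1,2) -> caps B=0 W=1
Move 8: W@(1,3) -> caps B=0 W=1
Move 9: B@(3,0) -> caps B=0 W=1
Move 10: W@(0,0) -> caps B=0 W=1
Move 11: B@(0,3) -> caps B=0 W=1
Move 12: W@(2,0) -> caps B=0 W=1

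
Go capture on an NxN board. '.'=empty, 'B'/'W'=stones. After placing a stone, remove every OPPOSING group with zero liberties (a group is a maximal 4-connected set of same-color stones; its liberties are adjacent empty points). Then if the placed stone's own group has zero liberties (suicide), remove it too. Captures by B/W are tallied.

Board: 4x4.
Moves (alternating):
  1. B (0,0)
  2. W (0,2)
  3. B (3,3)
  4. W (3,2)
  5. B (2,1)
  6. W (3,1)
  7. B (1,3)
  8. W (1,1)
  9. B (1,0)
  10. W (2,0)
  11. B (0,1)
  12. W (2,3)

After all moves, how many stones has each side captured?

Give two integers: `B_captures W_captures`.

Answer: 0 1

Derivation:
Move 1: B@(0,0) -> caps B=0 W=0
Move 2: W@(0,2) -> caps B=0 W=0
Move 3: B@(3,3) -> caps B=0 W=0
Move 4: W@(3,2) -> caps B=0 W=0
Move 5: B@(2,1) -> caps B=0 W=0
Move 6: W@(3,1) -> caps B=0 W=0
Move 7: B@(1,3) -> caps B=0 W=0
Move 8: W@(1,1) -> caps B=0 W=0
Move 9: B@(1,0) -> caps B=0 W=0
Move 10: W@(2,0) -> caps B=0 W=0
Move 11: B@(0,1) -> caps B=0 W=0
Move 12: W@(2,3) -> caps B=0 W=1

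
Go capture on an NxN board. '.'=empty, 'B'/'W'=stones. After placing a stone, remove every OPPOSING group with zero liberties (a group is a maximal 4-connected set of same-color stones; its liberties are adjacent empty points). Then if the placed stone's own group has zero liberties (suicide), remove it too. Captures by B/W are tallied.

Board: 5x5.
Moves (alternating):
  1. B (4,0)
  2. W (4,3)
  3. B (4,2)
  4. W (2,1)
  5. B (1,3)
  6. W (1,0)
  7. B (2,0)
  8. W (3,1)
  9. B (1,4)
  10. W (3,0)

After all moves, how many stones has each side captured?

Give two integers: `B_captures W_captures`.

Move 1: B@(4,0) -> caps B=0 W=0
Move 2: W@(4,3) -> caps B=0 W=0
Move 3: B@(4,2) -> caps B=0 W=0
Move 4: W@(2,1) -> caps B=0 W=0
Move 5: B@(1,3) -> caps B=0 W=0
Move 6: W@(1,0) -> caps B=0 W=0
Move 7: B@(2,0) -> caps B=0 W=0
Move 8: W@(3,1) -> caps B=0 W=0
Move 9: B@(1,4) -> caps B=0 W=0
Move 10: W@(3,0) -> caps B=0 W=1

Answer: 0 1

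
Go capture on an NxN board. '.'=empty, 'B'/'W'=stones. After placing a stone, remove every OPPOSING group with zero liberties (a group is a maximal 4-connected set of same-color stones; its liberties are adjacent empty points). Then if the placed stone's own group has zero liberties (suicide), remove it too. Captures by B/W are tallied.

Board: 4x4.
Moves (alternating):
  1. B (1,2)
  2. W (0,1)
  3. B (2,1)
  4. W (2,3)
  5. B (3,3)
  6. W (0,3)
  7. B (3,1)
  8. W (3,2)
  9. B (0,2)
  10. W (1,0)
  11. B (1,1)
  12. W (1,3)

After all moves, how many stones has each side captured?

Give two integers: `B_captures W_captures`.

Answer: 0 1

Derivation:
Move 1: B@(1,2) -> caps B=0 W=0
Move 2: W@(0,1) -> caps B=0 W=0
Move 3: B@(2,1) -> caps B=0 W=0
Move 4: W@(2,3) -> caps B=0 W=0
Move 5: B@(3,3) -> caps B=0 W=0
Move 6: W@(0,3) -> caps B=0 W=0
Move 7: B@(3,1) -> caps B=0 W=0
Move 8: W@(3,2) -> caps B=0 W=1
Move 9: B@(0,2) -> caps B=0 W=1
Move 10: W@(1,0) -> caps B=0 W=1
Move 11: B@(1,1) -> caps B=0 W=1
Move 12: W@(1,3) -> caps B=0 W=1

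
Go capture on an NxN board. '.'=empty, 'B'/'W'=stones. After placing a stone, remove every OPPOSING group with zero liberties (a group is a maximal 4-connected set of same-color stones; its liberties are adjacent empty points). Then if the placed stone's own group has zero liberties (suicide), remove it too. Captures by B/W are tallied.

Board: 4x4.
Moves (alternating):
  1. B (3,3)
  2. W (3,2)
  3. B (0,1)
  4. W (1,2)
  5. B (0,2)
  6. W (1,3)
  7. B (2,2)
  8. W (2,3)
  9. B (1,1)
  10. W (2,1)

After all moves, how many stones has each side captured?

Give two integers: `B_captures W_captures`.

Move 1: B@(3,3) -> caps B=0 W=0
Move 2: W@(3,2) -> caps B=0 W=0
Move 3: B@(0,1) -> caps B=0 W=0
Move 4: W@(1,2) -> caps B=0 W=0
Move 5: B@(0,2) -> caps B=0 W=0
Move 6: W@(1,3) -> caps B=0 W=0
Move 7: B@(2,2) -> caps B=0 W=0
Move 8: W@(2,3) -> caps B=0 W=1
Move 9: B@(1,1) -> caps B=0 W=1
Move 10: W@(2,1) -> caps B=0 W=2

Answer: 0 2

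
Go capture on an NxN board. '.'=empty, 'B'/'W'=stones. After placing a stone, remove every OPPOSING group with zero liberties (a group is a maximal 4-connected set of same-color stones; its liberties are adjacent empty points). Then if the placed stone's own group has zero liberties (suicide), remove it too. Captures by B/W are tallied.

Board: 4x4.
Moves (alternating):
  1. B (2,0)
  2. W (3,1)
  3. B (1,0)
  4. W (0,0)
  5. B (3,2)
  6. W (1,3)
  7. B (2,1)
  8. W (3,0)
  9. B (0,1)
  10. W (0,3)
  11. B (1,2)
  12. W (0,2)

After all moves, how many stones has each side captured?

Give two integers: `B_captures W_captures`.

Answer: 1 0

Derivation:
Move 1: B@(2,0) -> caps B=0 W=0
Move 2: W@(3,1) -> caps B=0 W=0
Move 3: B@(1,0) -> caps B=0 W=0
Move 4: W@(0,0) -> caps B=0 W=0
Move 5: B@(3,2) -> caps B=0 W=0
Move 6: W@(1,3) -> caps B=0 W=0
Move 7: B@(2,1) -> caps B=0 W=0
Move 8: W@(3,0) -> caps B=0 W=0
Move 9: B@(0,1) -> caps B=1 W=0
Move 10: W@(0,3) -> caps B=1 W=0
Move 11: B@(1,2) -> caps B=1 W=0
Move 12: W@(0,2) -> caps B=1 W=0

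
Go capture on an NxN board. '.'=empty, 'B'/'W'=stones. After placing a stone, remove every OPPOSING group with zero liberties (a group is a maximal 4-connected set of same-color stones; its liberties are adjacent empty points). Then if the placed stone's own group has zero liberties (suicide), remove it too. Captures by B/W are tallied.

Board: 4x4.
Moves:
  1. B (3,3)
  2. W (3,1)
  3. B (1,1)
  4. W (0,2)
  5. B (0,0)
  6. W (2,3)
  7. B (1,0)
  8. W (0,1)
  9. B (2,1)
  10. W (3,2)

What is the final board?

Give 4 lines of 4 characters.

Move 1: B@(3,3) -> caps B=0 W=0
Move 2: W@(3,1) -> caps B=0 W=0
Move 3: B@(1,1) -> caps B=0 W=0
Move 4: W@(0,2) -> caps B=0 W=0
Move 5: B@(0,0) -> caps B=0 W=0
Move 6: W@(2,3) -> caps B=0 W=0
Move 7: B@(1,0) -> caps B=0 W=0
Move 8: W@(0,1) -> caps B=0 W=0
Move 9: B@(2,1) -> caps B=0 W=0
Move 10: W@(3,2) -> caps B=0 W=1

Answer: BWW.
BB..
.B.W
.WW.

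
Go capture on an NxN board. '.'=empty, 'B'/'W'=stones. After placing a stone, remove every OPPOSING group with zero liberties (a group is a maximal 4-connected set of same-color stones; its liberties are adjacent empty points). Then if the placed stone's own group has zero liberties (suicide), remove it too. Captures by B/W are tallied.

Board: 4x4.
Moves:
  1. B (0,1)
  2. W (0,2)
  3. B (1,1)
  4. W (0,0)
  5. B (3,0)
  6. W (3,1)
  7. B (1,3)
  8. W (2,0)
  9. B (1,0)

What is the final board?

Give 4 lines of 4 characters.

Move 1: B@(0,1) -> caps B=0 W=0
Move 2: W@(0,2) -> caps B=0 W=0
Move 3: B@(1,1) -> caps B=0 W=0
Move 4: W@(0,0) -> caps B=0 W=0
Move 5: B@(3,0) -> caps B=0 W=0
Move 6: W@(3,1) -> caps B=0 W=0
Move 7: B@(1,3) -> caps B=0 W=0
Move 8: W@(2,0) -> caps B=0 W=1
Move 9: B@(1,0) -> caps B=1 W=1

Answer: .BW.
BB.B
W...
.W..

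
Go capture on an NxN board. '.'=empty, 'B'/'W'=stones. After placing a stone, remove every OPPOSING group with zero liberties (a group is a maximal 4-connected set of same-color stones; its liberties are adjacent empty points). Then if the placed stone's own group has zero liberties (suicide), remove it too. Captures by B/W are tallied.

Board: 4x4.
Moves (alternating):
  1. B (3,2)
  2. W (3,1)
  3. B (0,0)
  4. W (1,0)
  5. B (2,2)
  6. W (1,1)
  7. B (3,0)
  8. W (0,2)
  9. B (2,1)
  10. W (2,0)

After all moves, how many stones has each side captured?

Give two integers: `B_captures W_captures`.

Answer: 1 0

Derivation:
Move 1: B@(3,2) -> caps B=0 W=0
Move 2: W@(3,1) -> caps B=0 W=0
Move 3: B@(0,0) -> caps B=0 W=0
Move 4: W@(1,0) -> caps B=0 W=0
Move 5: B@(2,2) -> caps B=0 W=0
Move 6: W@(1,1) -> caps B=0 W=0
Move 7: B@(3,0) -> caps B=0 W=0
Move 8: W@(0,2) -> caps B=0 W=0
Move 9: B@(2,1) -> caps B=1 W=0
Move 10: W@(2,0) -> caps B=1 W=0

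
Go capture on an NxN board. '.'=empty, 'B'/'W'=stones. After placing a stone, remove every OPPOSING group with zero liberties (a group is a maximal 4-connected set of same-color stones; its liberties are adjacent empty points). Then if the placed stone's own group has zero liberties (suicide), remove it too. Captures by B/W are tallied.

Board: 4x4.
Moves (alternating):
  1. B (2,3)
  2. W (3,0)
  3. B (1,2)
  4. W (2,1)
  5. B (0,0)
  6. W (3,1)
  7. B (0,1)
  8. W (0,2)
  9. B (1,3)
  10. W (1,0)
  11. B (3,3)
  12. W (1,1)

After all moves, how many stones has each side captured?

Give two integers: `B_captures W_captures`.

Answer: 0 2

Derivation:
Move 1: B@(2,3) -> caps B=0 W=0
Move 2: W@(3,0) -> caps B=0 W=0
Move 3: B@(1,2) -> caps B=0 W=0
Move 4: W@(2,1) -> caps B=0 W=0
Move 5: B@(0,0) -> caps B=0 W=0
Move 6: W@(3,1) -> caps B=0 W=0
Move 7: B@(0,1) -> caps B=0 W=0
Move 8: W@(0,2) -> caps B=0 W=0
Move 9: B@(1,3) -> caps B=0 W=0
Move 10: W@(1,0) -> caps B=0 W=0
Move 11: B@(3,3) -> caps B=0 W=0
Move 12: W@(1,1) -> caps B=0 W=2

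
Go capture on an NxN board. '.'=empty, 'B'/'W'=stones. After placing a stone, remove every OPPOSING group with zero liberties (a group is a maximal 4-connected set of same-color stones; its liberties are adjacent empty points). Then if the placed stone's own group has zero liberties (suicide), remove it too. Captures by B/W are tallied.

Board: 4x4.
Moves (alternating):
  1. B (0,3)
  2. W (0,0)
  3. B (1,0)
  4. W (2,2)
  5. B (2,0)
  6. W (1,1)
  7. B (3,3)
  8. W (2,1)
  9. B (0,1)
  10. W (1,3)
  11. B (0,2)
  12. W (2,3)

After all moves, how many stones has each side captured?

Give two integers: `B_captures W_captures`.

Move 1: B@(0,3) -> caps B=0 W=0
Move 2: W@(0,0) -> caps B=0 W=0
Move 3: B@(1,0) -> caps B=0 W=0
Move 4: W@(2,2) -> caps B=0 W=0
Move 5: B@(2,0) -> caps B=0 W=0
Move 6: W@(1,1) -> caps B=0 W=0
Move 7: B@(3,3) -> caps B=0 W=0
Move 8: W@(2,1) -> caps B=0 W=0
Move 9: B@(0,1) -> caps B=1 W=0
Move 10: W@(1,3) -> caps B=1 W=0
Move 11: B@(0,2) -> caps B=1 W=0
Move 12: W@(2,3) -> caps B=1 W=0

Answer: 1 0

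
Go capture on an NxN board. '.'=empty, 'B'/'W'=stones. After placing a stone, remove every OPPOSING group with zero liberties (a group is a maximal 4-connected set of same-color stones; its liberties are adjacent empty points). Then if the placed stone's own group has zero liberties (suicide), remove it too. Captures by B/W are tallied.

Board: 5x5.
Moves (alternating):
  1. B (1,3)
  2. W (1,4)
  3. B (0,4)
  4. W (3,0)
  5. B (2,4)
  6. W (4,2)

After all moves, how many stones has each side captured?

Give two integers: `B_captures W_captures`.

Answer: 1 0

Derivation:
Move 1: B@(1,3) -> caps B=0 W=0
Move 2: W@(1,4) -> caps B=0 W=0
Move 3: B@(0,4) -> caps B=0 W=0
Move 4: W@(3,0) -> caps B=0 W=0
Move 5: B@(2,4) -> caps B=1 W=0
Move 6: W@(4,2) -> caps B=1 W=0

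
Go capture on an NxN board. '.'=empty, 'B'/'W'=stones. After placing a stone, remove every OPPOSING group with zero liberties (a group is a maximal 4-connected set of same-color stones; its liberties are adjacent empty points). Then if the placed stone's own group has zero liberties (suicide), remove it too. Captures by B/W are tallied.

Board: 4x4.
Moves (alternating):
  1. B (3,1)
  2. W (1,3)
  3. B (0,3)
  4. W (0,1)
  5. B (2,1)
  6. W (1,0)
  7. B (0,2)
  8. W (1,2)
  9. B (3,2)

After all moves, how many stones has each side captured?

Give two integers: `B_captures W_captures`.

Answer: 0 2

Derivation:
Move 1: B@(3,1) -> caps B=0 W=0
Move 2: W@(1,3) -> caps B=0 W=0
Move 3: B@(0,3) -> caps B=0 W=0
Move 4: W@(0,1) -> caps B=0 W=0
Move 5: B@(2,1) -> caps B=0 W=0
Move 6: W@(1,0) -> caps B=0 W=0
Move 7: B@(0,2) -> caps B=0 W=0
Move 8: W@(1,2) -> caps B=0 W=2
Move 9: B@(3,2) -> caps B=0 W=2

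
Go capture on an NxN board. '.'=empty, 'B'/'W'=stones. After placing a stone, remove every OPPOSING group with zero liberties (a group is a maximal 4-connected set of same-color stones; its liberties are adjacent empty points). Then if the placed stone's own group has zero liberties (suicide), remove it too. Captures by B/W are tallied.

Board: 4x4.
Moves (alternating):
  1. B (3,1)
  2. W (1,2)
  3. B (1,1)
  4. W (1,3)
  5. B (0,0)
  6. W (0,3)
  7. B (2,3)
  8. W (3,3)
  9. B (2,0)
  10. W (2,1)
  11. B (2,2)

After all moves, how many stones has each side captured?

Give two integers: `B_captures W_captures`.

Answer: 1 0

Derivation:
Move 1: B@(3,1) -> caps B=0 W=0
Move 2: W@(1,2) -> caps B=0 W=0
Move 3: B@(1,1) -> caps B=0 W=0
Move 4: W@(1,3) -> caps B=0 W=0
Move 5: B@(0,0) -> caps B=0 W=0
Move 6: W@(0,3) -> caps B=0 W=0
Move 7: B@(2,3) -> caps B=0 W=0
Move 8: W@(3,3) -> caps B=0 W=0
Move 9: B@(2,0) -> caps B=0 W=0
Move 10: W@(2,1) -> caps B=0 W=0
Move 11: B@(2,2) -> caps B=1 W=0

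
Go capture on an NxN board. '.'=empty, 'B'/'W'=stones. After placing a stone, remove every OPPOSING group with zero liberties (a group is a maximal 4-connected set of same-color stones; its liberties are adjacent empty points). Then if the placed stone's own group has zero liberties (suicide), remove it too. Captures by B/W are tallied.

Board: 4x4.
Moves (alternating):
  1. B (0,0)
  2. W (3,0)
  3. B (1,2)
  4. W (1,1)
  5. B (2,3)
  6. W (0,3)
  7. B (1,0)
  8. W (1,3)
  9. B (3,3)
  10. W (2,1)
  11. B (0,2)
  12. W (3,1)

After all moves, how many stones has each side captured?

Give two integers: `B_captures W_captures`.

Move 1: B@(0,0) -> caps B=0 W=0
Move 2: W@(3,0) -> caps B=0 W=0
Move 3: B@(1,2) -> caps B=0 W=0
Move 4: W@(1,1) -> caps B=0 W=0
Move 5: B@(2,3) -> caps B=0 W=0
Move 6: W@(0,3) -> caps B=0 W=0
Move 7: B@(1,0) -> caps B=0 W=0
Move 8: W@(1,3) -> caps B=0 W=0
Move 9: B@(3,3) -> caps B=0 W=0
Move 10: W@(2,1) -> caps B=0 W=0
Move 11: B@(0,2) -> caps B=2 W=0
Move 12: W@(3,1) -> caps B=2 W=0

Answer: 2 0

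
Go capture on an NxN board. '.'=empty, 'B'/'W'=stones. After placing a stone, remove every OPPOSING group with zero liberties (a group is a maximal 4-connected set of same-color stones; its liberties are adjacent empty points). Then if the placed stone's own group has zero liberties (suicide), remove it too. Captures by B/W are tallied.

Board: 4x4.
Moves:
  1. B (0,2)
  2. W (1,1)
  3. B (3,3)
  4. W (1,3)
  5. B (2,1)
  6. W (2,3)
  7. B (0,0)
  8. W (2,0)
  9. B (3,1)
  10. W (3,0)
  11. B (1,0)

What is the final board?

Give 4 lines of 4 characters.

Move 1: B@(0,2) -> caps B=0 W=0
Move 2: W@(1,1) -> caps B=0 W=0
Move 3: B@(3,3) -> caps B=0 W=0
Move 4: W@(1,3) -> caps B=0 W=0
Move 5: B@(2,1) -> caps B=0 W=0
Move 6: W@(2,3) -> caps B=0 W=0
Move 7: B@(0,0) -> caps B=0 W=0
Move 8: W@(2,0) -> caps B=0 W=0
Move 9: B@(3,1) -> caps B=0 W=0
Move 10: W@(3,0) -> caps B=0 W=0
Move 11: B@(1,0) -> caps B=2 W=0

Answer: B.B.
BW.W
.B.W
.B.B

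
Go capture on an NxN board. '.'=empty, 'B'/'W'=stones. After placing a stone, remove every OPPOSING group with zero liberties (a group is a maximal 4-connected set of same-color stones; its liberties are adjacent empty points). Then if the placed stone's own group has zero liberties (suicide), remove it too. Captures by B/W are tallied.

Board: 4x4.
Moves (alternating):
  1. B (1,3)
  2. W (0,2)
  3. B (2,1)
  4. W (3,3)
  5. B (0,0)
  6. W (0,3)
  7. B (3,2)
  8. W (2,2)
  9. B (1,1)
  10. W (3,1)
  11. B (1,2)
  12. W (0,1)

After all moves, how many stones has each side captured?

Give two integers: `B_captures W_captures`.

Answer: 0 1

Derivation:
Move 1: B@(1,3) -> caps B=0 W=0
Move 2: W@(0,2) -> caps B=0 W=0
Move 3: B@(2,1) -> caps B=0 W=0
Move 4: W@(3,3) -> caps B=0 W=0
Move 5: B@(0,0) -> caps B=0 W=0
Move 6: W@(0,3) -> caps B=0 W=0
Move 7: B@(3,2) -> caps B=0 W=0
Move 8: W@(2,2) -> caps B=0 W=0
Move 9: B@(1,1) -> caps B=0 W=0
Move 10: W@(3,1) -> caps B=0 W=1
Move 11: B@(1,2) -> caps B=0 W=1
Move 12: W@(0,1) -> caps B=0 W=1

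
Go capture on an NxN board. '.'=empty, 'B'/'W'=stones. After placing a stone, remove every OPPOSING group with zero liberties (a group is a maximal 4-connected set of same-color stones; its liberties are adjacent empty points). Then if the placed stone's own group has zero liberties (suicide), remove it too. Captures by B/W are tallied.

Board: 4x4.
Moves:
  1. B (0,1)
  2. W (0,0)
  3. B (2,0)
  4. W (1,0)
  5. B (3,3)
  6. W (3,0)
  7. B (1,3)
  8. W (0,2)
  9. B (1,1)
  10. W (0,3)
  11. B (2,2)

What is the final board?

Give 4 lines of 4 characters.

Move 1: B@(0,1) -> caps B=0 W=0
Move 2: W@(0,0) -> caps B=0 W=0
Move 3: B@(2,0) -> caps B=0 W=0
Move 4: W@(1,0) -> caps B=0 W=0
Move 5: B@(3,3) -> caps B=0 W=0
Move 6: W@(3,0) -> caps B=0 W=0
Move 7: B@(1,3) -> caps B=0 W=0
Move 8: W@(0,2) -> caps B=0 W=0
Move 9: B@(1,1) -> caps B=2 W=0
Move 10: W@(0,3) -> caps B=2 W=0
Move 11: B@(2,2) -> caps B=2 W=0

Answer: .BWW
.B.B
B.B.
W..B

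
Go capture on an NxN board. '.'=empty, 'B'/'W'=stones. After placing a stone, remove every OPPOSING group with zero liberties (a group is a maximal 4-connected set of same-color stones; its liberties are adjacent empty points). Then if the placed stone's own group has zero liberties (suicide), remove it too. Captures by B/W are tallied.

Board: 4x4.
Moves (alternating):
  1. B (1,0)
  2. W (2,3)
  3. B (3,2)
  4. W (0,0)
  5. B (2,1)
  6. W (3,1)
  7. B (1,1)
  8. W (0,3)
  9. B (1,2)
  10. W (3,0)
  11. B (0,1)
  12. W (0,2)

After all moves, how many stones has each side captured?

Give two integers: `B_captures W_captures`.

Move 1: B@(1,0) -> caps B=0 W=0
Move 2: W@(2,3) -> caps B=0 W=0
Move 3: B@(3,2) -> caps B=0 W=0
Move 4: W@(0,0) -> caps B=0 W=0
Move 5: B@(2,1) -> caps B=0 W=0
Move 6: W@(3,1) -> caps B=0 W=0
Move 7: B@(1,1) -> caps B=0 W=0
Move 8: W@(0,3) -> caps B=0 W=0
Move 9: B@(1,2) -> caps B=0 W=0
Move 10: W@(3,0) -> caps B=0 W=0
Move 11: B@(0,1) -> caps B=1 W=0
Move 12: W@(0,2) -> caps B=1 W=0

Answer: 1 0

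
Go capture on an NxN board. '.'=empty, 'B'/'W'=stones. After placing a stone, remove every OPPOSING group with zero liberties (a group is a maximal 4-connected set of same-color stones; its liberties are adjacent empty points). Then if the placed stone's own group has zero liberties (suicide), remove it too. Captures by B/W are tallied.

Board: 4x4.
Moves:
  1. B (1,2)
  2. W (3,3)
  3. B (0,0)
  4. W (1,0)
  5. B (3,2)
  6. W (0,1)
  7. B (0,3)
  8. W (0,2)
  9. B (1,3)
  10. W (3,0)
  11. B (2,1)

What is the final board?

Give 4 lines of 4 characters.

Move 1: B@(1,2) -> caps B=0 W=0
Move 2: W@(3,3) -> caps B=0 W=0
Move 3: B@(0,0) -> caps B=0 W=0
Move 4: W@(1,0) -> caps B=0 W=0
Move 5: B@(3,2) -> caps B=0 W=0
Move 6: W@(0,1) -> caps B=0 W=1
Move 7: B@(0,3) -> caps B=0 W=1
Move 8: W@(0,2) -> caps B=0 W=1
Move 9: B@(1,3) -> caps B=0 W=1
Move 10: W@(3,0) -> caps B=0 W=1
Move 11: B@(2,1) -> caps B=0 W=1

Answer: .WWB
W.BB
.B..
W.BW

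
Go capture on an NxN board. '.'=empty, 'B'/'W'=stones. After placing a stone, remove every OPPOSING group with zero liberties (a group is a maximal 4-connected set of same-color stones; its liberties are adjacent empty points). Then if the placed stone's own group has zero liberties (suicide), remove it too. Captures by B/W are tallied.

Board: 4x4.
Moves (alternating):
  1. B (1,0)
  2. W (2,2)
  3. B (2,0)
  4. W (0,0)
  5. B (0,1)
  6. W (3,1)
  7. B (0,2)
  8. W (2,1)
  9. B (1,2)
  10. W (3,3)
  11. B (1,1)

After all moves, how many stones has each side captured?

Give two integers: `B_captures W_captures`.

Answer: 1 0

Derivation:
Move 1: B@(1,0) -> caps B=0 W=0
Move 2: W@(2,2) -> caps B=0 W=0
Move 3: B@(2,0) -> caps B=0 W=0
Move 4: W@(0,0) -> caps B=0 W=0
Move 5: B@(0,1) -> caps B=1 W=0
Move 6: W@(3,1) -> caps B=1 W=0
Move 7: B@(0,2) -> caps B=1 W=0
Move 8: W@(2,1) -> caps B=1 W=0
Move 9: B@(1,2) -> caps B=1 W=0
Move 10: W@(3,3) -> caps B=1 W=0
Move 11: B@(1,1) -> caps B=1 W=0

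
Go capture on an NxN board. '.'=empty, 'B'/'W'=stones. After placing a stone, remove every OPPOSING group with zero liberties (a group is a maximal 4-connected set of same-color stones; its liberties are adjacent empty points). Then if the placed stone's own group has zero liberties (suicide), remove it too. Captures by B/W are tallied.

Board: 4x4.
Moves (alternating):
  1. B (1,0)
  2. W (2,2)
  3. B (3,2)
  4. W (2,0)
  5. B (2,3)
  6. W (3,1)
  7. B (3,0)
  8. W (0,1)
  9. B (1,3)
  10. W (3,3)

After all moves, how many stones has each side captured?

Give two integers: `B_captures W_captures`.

Move 1: B@(1,0) -> caps B=0 W=0
Move 2: W@(2,2) -> caps B=0 W=0
Move 3: B@(3,2) -> caps B=0 W=0
Move 4: W@(2,0) -> caps B=0 W=0
Move 5: B@(2,3) -> caps B=0 W=0
Move 6: W@(3,1) -> caps B=0 W=0
Move 7: B@(3,0) -> caps B=0 W=0
Move 8: W@(0,1) -> caps B=0 W=0
Move 9: B@(1,3) -> caps B=0 W=0
Move 10: W@(3,3) -> caps B=0 W=1

Answer: 0 1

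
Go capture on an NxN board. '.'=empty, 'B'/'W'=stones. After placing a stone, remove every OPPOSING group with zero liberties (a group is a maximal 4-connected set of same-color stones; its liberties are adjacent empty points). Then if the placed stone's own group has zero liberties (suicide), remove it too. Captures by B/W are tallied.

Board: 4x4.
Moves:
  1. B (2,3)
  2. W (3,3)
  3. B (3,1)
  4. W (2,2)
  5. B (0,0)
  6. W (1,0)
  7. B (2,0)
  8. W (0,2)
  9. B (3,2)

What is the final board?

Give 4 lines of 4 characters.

Answer: B.W.
W...
B.WB
.BB.

Derivation:
Move 1: B@(2,3) -> caps B=0 W=0
Move 2: W@(3,3) -> caps B=0 W=0
Move 3: B@(3,1) -> caps B=0 W=0
Move 4: W@(2,2) -> caps B=0 W=0
Move 5: B@(0,0) -> caps B=0 W=0
Move 6: W@(1,0) -> caps B=0 W=0
Move 7: B@(2,0) -> caps B=0 W=0
Move 8: W@(0,2) -> caps B=0 W=0
Move 9: B@(3,2) -> caps B=1 W=0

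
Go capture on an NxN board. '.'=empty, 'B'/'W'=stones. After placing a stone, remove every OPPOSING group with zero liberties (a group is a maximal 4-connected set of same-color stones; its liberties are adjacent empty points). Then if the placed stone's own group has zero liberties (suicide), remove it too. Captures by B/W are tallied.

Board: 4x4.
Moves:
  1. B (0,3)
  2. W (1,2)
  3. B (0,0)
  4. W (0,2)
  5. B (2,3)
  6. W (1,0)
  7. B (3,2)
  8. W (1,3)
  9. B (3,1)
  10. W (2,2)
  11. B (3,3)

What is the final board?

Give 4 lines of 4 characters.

Move 1: B@(0,3) -> caps B=0 W=0
Move 2: W@(1,2) -> caps B=0 W=0
Move 3: B@(0,0) -> caps B=0 W=0
Move 4: W@(0,2) -> caps B=0 W=0
Move 5: B@(2,3) -> caps B=0 W=0
Move 6: W@(1,0) -> caps B=0 W=0
Move 7: B@(3,2) -> caps B=0 W=0
Move 8: W@(1,3) -> caps B=0 W=1
Move 9: B@(3,1) -> caps B=0 W=1
Move 10: W@(2,2) -> caps B=0 W=1
Move 11: B@(3,3) -> caps B=0 W=1

Answer: B.W.
W.WW
..WB
.BBB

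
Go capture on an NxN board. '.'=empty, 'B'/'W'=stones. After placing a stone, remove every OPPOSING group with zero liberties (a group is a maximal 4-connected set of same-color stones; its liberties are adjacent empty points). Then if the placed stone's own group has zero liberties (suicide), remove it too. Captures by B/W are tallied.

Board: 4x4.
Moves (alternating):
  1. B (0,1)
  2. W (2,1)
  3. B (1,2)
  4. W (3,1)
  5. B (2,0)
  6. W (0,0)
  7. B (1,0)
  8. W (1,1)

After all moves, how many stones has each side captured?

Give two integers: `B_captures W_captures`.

Answer: 1 0

Derivation:
Move 1: B@(0,1) -> caps B=0 W=0
Move 2: W@(2,1) -> caps B=0 W=0
Move 3: B@(1,2) -> caps B=0 W=0
Move 4: W@(3,1) -> caps B=0 W=0
Move 5: B@(2,0) -> caps B=0 W=0
Move 6: W@(0,0) -> caps B=0 W=0
Move 7: B@(1,0) -> caps B=1 W=0
Move 8: W@(1,1) -> caps B=1 W=0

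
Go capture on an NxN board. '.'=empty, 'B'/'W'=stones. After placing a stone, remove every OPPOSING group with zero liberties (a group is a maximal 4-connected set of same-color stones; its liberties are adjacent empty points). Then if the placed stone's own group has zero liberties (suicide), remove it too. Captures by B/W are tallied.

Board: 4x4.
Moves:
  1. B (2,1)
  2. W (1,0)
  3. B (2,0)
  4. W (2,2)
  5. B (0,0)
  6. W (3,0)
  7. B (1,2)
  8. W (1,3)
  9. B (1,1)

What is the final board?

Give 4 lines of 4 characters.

Answer: B...
.BBW
BBW.
W...

Derivation:
Move 1: B@(2,1) -> caps B=0 W=0
Move 2: W@(1,0) -> caps B=0 W=0
Move 3: B@(2,0) -> caps B=0 W=0
Move 4: W@(2,2) -> caps B=0 W=0
Move 5: B@(0,0) -> caps B=0 W=0
Move 6: W@(3,0) -> caps B=0 W=0
Move 7: B@(1,2) -> caps B=0 W=0
Move 8: W@(1,3) -> caps B=0 W=0
Move 9: B@(1,1) -> caps B=1 W=0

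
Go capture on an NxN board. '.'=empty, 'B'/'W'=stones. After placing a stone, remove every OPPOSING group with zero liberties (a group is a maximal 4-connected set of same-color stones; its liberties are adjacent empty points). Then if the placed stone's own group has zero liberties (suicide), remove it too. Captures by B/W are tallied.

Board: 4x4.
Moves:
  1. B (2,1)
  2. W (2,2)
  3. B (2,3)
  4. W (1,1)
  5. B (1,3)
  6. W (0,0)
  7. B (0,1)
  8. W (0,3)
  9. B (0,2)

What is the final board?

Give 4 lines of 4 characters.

Move 1: B@(2,1) -> caps B=0 W=0
Move 2: W@(2,2) -> caps B=0 W=0
Move 3: B@(2,3) -> caps B=0 W=0
Move 4: W@(1,1) -> caps B=0 W=0
Move 5: B@(1,3) -> caps B=0 W=0
Move 6: W@(0,0) -> caps B=0 W=0
Move 7: B@(0,1) -> caps B=0 W=0
Move 8: W@(0,3) -> caps B=0 W=0
Move 9: B@(0,2) -> caps B=1 W=0

Answer: WBB.
.W.B
.BWB
....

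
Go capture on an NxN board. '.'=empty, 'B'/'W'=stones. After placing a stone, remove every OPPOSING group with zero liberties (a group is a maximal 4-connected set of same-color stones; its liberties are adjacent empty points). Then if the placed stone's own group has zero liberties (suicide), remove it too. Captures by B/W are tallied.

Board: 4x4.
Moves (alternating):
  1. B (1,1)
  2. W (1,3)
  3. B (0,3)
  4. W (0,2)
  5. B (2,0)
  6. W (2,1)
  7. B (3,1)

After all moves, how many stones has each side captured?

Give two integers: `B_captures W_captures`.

Move 1: B@(1,1) -> caps B=0 W=0
Move 2: W@(1,3) -> caps B=0 W=0
Move 3: B@(0,3) -> caps B=0 W=0
Move 4: W@(0,2) -> caps B=0 W=1
Move 5: B@(2,0) -> caps B=0 W=1
Move 6: W@(2,1) -> caps B=0 W=1
Move 7: B@(3,1) -> caps B=0 W=1

Answer: 0 1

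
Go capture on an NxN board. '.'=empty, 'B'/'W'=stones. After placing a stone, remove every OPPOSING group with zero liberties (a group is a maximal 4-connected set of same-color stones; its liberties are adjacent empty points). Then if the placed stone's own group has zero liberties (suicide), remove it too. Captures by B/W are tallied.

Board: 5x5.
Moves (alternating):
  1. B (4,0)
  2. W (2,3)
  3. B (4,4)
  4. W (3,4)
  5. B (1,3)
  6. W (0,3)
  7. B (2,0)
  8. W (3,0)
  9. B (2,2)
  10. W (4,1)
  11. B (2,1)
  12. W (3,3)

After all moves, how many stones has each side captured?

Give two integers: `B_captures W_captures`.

Answer: 0 1

Derivation:
Move 1: B@(4,0) -> caps B=0 W=0
Move 2: W@(2,3) -> caps B=0 W=0
Move 3: B@(4,4) -> caps B=0 W=0
Move 4: W@(3,4) -> caps B=0 W=0
Move 5: B@(1,3) -> caps B=0 W=0
Move 6: W@(0,3) -> caps B=0 W=0
Move 7: B@(2,0) -> caps B=0 W=0
Move 8: W@(3,0) -> caps B=0 W=0
Move 9: B@(2,2) -> caps B=0 W=0
Move 10: W@(4,1) -> caps B=0 W=1
Move 11: B@(2,1) -> caps B=0 W=1
Move 12: W@(3,3) -> caps B=0 W=1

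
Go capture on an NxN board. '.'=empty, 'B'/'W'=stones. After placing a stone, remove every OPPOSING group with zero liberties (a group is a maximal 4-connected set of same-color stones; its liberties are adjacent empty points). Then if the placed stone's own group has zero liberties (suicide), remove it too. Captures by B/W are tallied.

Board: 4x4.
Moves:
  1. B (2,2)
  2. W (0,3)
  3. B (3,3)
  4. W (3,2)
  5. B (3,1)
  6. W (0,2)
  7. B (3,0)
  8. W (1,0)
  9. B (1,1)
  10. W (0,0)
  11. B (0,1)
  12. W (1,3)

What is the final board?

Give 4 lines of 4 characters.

Move 1: B@(2,2) -> caps B=0 W=0
Move 2: W@(0,3) -> caps B=0 W=0
Move 3: B@(3,3) -> caps B=0 W=0
Move 4: W@(3,2) -> caps B=0 W=0
Move 5: B@(3,1) -> caps B=1 W=0
Move 6: W@(0,2) -> caps B=1 W=0
Move 7: B@(3,0) -> caps B=1 W=0
Move 8: W@(1,0) -> caps B=1 W=0
Move 9: B@(1,1) -> caps B=1 W=0
Move 10: W@(0,0) -> caps B=1 W=0
Move 11: B@(0,1) -> caps B=1 W=0
Move 12: W@(1,3) -> caps B=1 W=0

Answer: WBWW
WB.W
..B.
BB.B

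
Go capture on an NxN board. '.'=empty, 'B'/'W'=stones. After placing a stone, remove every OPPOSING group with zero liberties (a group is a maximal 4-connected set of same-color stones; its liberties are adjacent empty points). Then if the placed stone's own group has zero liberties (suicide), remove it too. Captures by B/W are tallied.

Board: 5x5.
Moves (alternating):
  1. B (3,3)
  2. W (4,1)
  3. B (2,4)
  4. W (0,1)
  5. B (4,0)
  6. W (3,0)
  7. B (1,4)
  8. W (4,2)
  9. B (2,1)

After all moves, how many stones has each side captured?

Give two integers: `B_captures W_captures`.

Move 1: B@(3,3) -> caps B=0 W=0
Move 2: W@(4,1) -> caps B=0 W=0
Move 3: B@(2,4) -> caps B=0 W=0
Move 4: W@(0,1) -> caps B=0 W=0
Move 5: B@(4,0) -> caps B=0 W=0
Move 6: W@(3,0) -> caps B=0 W=1
Move 7: B@(1,4) -> caps B=0 W=1
Move 8: W@(4,2) -> caps B=0 W=1
Move 9: B@(2,1) -> caps B=0 W=1

Answer: 0 1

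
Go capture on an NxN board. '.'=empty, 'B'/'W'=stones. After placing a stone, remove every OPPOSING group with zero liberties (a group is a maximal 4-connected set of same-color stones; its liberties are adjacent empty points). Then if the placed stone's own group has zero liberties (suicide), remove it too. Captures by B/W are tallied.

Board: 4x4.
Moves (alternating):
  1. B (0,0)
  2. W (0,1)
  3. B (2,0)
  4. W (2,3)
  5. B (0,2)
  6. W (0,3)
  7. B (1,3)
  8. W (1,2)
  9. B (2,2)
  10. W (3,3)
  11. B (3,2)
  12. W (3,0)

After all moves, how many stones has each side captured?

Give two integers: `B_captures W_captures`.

Move 1: B@(0,0) -> caps B=0 W=0
Move 2: W@(0,1) -> caps B=0 W=0
Move 3: B@(2,0) -> caps B=0 W=0
Move 4: W@(2,3) -> caps B=0 W=0
Move 5: B@(0,2) -> caps B=0 W=0
Move 6: W@(0,3) -> caps B=0 W=0
Move 7: B@(1,3) -> caps B=1 W=0
Move 8: W@(1,2) -> caps B=1 W=0
Move 9: B@(2,2) -> caps B=1 W=0
Move 10: W@(3,3) -> caps B=1 W=0
Move 11: B@(3,2) -> caps B=3 W=0
Move 12: W@(3,0) -> caps B=3 W=0

Answer: 3 0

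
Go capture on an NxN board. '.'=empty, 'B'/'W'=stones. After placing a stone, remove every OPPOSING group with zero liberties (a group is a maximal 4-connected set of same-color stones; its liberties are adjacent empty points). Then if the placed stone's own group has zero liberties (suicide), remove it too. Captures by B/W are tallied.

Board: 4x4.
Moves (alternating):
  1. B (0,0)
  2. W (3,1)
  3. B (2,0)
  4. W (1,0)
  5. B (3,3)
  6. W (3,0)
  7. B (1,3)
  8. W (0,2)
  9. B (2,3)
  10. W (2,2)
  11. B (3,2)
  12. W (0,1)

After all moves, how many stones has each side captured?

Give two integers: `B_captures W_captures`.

Move 1: B@(0,0) -> caps B=0 W=0
Move 2: W@(3,1) -> caps B=0 W=0
Move 3: B@(2,0) -> caps B=0 W=0
Move 4: W@(1,0) -> caps B=0 W=0
Move 5: B@(3,3) -> caps B=0 W=0
Move 6: W@(3,0) -> caps B=0 W=0
Move 7: B@(1,3) -> caps B=0 W=0
Move 8: W@(0,2) -> caps B=0 W=0
Move 9: B@(2,3) -> caps B=0 W=0
Move 10: W@(2,2) -> caps B=0 W=0
Move 11: B@(3,2) -> caps B=0 W=0
Move 12: W@(0,1) -> caps B=0 W=1

Answer: 0 1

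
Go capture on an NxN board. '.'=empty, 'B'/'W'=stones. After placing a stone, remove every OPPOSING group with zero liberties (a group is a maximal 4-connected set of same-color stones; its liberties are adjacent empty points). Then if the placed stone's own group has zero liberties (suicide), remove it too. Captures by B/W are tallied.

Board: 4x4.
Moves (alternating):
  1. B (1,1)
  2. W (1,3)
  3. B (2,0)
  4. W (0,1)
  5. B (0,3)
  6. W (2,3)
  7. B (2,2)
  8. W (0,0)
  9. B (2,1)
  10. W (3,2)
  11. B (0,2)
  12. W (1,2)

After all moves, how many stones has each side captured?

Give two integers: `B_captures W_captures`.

Answer: 0 2

Derivation:
Move 1: B@(1,1) -> caps B=0 W=0
Move 2: W@(1,3) -> caps B=0 W=0
Move 3: B@(2,0) -> caps B=0 W=0
Move 4: W@(0,1) -> caps B=0 W=0
Move 5: B@(0,3) -> caps B=0 W=0
Move 6: W@(2,3) -> caps B=0 W=0
Move 7: B@(2,2) -> caps B=0 W=0
Move 8: W@(0,0) -> caps B=0 W=0
Move 9: B@(2,1) -> caps B=0 W=0
Move 10: W@(3,2) -> caps B=0 W=0
Move 11: B@(0,2) -> caps B=0 W=0
Move 12: W@(1,2) -> caps B=0 W=2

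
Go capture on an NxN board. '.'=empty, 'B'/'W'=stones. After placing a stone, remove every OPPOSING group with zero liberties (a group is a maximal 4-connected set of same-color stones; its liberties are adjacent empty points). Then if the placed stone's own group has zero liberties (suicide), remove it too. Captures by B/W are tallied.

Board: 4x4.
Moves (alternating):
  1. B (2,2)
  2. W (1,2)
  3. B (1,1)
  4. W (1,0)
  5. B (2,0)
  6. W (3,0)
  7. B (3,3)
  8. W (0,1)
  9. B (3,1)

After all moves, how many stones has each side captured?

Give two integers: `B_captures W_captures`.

Move 1: B@(2,2) -> caps B=0 W=0
Move 2: W@(1,2) -> caps B=0 W=0
Move 3: B@(1,1) -> caps B=0 W=0
Move 4: W@(1,0) -> caps B=0 W=0
Move 5: B@(2,0) -> caps B=0 W=0
Move 6: W@(3,0) -> caps B=0 W=0
Move 7: B@(3,3) -> caps B=0 W=0
Move 8: W@(0,1) -> caps B=0 W=0
Move 9: B@(3,1) -> caps B=1 W=0

Answer: 1 0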